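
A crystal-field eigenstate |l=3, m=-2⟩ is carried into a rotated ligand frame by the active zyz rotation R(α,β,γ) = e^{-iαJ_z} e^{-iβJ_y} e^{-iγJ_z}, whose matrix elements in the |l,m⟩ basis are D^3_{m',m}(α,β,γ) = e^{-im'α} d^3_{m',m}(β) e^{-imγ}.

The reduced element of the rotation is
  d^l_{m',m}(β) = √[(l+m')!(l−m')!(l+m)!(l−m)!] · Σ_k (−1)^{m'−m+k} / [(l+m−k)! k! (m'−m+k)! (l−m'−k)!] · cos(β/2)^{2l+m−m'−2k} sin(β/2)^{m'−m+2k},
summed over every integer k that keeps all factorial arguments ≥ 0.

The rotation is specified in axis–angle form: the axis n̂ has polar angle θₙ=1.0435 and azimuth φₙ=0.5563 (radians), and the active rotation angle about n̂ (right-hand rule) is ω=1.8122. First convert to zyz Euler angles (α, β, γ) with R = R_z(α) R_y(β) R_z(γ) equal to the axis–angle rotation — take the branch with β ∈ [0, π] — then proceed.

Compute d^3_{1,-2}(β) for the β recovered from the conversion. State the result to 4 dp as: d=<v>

Axis–angle → zyz. n̂ = (sinθₙcosφₙ, sinθₙsinφₙ, cosθₙ) = (+0.733866, +0.456323, +0.503199), ω = 1.8122.
R = I cosω + sinω [n̂]ₓ + (1−cosω) n̂n̂ᵀ gives
  R = [+0.428245, -0.073669, +0.900655; +0.903547, +0.018946, -0.428071; +0.014472, +0.997103, +0.074677]
β = atan2(√(R₁₃²+R₂₃²), R₃₃) = 1.496050; α = atan2(R₂₃, R₁₃) mod 2π = 5.839502; γ = atan2(R₃₂, −R₃₁) mod 2π = 1.585309
d^3_{1,-2}(β=1.4960) via the finite sum:
With c≡cos(β/2)=0.733034 and s≡sin(β/2)=0.680192, N=[24·2·1·120]^{1/2}=75.894664
k: max(0,(-2)−(1))=0 … min(3+(-2),3−(1))=1
  k=0: (−1)^3·75.8947/(12)·0.7330^3·0.6802^3 = -0.783966
  k=1: (−1)^4·75.8947/(24)·0.7330^1·0.6802^5 = +0.337507
d^3_{1,-2}(1.4960) = -0.783966 +0.337507 = -0.446459

d=-0.4465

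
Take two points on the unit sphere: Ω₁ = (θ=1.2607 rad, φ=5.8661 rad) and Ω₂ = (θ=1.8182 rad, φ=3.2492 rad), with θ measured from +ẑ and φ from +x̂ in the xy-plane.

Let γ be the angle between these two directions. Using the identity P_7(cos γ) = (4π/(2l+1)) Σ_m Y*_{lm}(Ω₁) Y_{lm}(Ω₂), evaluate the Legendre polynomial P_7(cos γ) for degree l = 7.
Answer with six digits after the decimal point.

Summing Y*_{l m}(θ₁,φ₁)·Y_{l m}(θ₂,φ₂) over m ∈ [−7, 7]; prefactor 4π/(2·7+1) = 0.837758:
  [-7]  conj(Y_{7,-7})(Ω₁) = -0.34645 - 0.07820j ; Y_{7,-7}(Ω₂) = -0.29377 + 0.27546j ; Δ = 0.12332 - 0.07246j
  [-6]  conj(Y_{7,-6})(Ω₁) = -0.34179 - 0.25399j ; Y_{7,-6}(Ω₂) = -0.30398 + 0.22901j ; Δ = 0.16206 - 0.00106j
  [-5]  conj(Y_{7,-5})(Ω₁) = -0.02978 - 0.05266j ; Y_{7,-5}(Ω₂) = 0.05949 - 0.03550j ; Δ = -0.00364 - 0.00208j
  [-4]  conj(Y_{7,-4})(Ω₁) = 0.03210 + 0.32801j ; Y_{7,-4}(Ω₂) = 0.32044 - 0.14713j ; Δ = 0.05855 + 0.10039j
  [-3]  conj(Y_{7,-3})(Ω₁) = -0.05720 + 0.17287j ; Y_{7,-3}(Ω₂) = 0.04243 - 0.01419j ; Δ = 0.00003 + 0.00815j
  [-2]  conj(Y_{7,-2})(Ω₁) = 0.17444 - 0.19234j ; Y_{7,-2}(Ω₂) = -0.31378 + 0.06859j ; Δ = -0.04154 + 0.07232j
  [-1]  conj(Y_{7,-1})(Ω₁) = 0.20160 - 0.08933j ; Y_{7,-1}(Ω₂) = -0.08671 + 0.00937j ; Δ = -0.01664 + 0.00963j
  [+0]  conj(Y_{7,0})(Ω₁) = -0.23610 + 0.00000j ; Y_{7,0}(Ω₂) = 0.30951 + 0.00000j ; Δ = -0.07307 + 0.00000j
  [+1]  conj(Y_{7,1})(Ω₁) = -0.20160 - 0.08933j ; Y_{7,1}(Ω₂) = 0.08671 + 0.00937j ; Δ = -0.01664 - 0.00963j
  [+2]  conj(Y_{7,2})(Ω₁) = 0.17444 + 0.19234j ; Y_{7,2}(Ω₂) = -0.31378 - 0.06859j ; Δ = -0.04154 - 0.07232j
  [+3]  conj(Y_{7,3})(Ω₁) = 0.05720 + 0.17287j ; Y_{7,3}(Ω₂) = -0.04243 - 0.01419j ; Δ = 0.00003 - 0.00815j
  [+4]  conj(Y_{7,4})(Ω₁) = 0.03210 - 0.32801j ; Y_{7,4}(Ω₂) = 0.32044 + 0.14713j ; Δ = 0.05855 - 0.10039j
  [+5]  conj(Y_{7,5})(Ω₁) = 0.02978 - 0.05266j ; Y_{7,5}(Ω₂) = -0.05949 - 0.03550j ; Δ = -0.00364 + 0.00208j
  [+6]  conj(Y_{7,6})(Ω₁) = -0.34179 + 0.25399j ; Y_{7,6}(Ω₂) = -0.30398 - 0.22901j ; Δ = 0.16206 + 0.00106j
  [+7]  conj(Y_{7,7})(Ω₁) = 0.34645 - 0.07820j ; Y_{7,7}(Ω₂) = 0.29377 + 0.27546j ; Δ = 0.12332 + 0.07246j
Σ over m = 0.49118 + 0.00000j; ×(4π/15) → 0.41149 + 0.00000j. Real part: 0.411491

0.411491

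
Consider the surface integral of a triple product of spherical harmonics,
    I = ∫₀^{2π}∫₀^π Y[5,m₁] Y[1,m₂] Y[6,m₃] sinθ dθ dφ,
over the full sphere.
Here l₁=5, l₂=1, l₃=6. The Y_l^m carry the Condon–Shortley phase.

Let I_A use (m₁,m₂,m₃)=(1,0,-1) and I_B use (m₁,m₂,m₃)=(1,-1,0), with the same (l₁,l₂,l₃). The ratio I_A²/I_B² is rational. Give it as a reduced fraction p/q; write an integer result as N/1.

Shared (l₁,l₂,l₃)=(5,1,6): N and (l;000)² cancel in I_A²/I_B².
A: Δ = 0!·10!·2!/13! = 1/858; Racah Σ t=0..0: t=0:+1/17280 = 1/17280; ⇒ 3j(5 1 6; 1 0 -1)² = 35/858, sgn -1
B: Δ = 0!·10!·2!/13! = 1/858; Racah Σ t=0..0: t=0:+1/34560 = 1/34560; ⇒ 3j(5 1 6; 1 -1 0)² = 5/286, sgn +1
I_A²/I_B² = (35/858)/(5/286) = 7/3

7/3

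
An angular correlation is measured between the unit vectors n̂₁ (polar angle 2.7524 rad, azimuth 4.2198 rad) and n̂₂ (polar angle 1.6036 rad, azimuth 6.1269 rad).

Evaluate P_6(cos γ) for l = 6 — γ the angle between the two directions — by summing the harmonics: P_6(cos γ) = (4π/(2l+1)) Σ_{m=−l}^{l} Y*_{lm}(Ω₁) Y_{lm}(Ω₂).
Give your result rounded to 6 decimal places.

-0.255098

Term-by-term m-sum for l=6 (normalisation 4π/13 = 0.966644):
  term(m=-6) = +0.000300+0.000626i   from Y*(Ω₁)=+0.001417+0.000267i, Y(Ω₂)=+0.284888+0.388210i
  term(m=-5) = -0.000663+0.000074i   from Y*(Ω₁)=+0.007645-0.009480i, Y(Ω₂)=-0.038859-0.038552i
  term(m=-4) = -0.004898+0.021343i   from Y*(Ω₁)=-0.024214-0.057342i, Y(Ω₂)=-0.285269-0.205878i
  term(m=-3) = -0.011394-0.007174i   from Y*(Ω₁)=-0.210339-0.019624i, Y(Ω₂)=+0.056859+0.028800i
  term(m=-2) = -0.114374+0.091099i   from Y*(Ω₁)=-0.253303+0.381924i, Y(Ω₂)=+0.303598+0.098112i
  term(m=-1) = -0.011210-0.032066i   from Y*(Ω₁)=+0.239453+0.446142i, Y(Ω₂)=-0.066270-0.010442i
  term(m=+0) = +0.020575+0.000000i   from Y*(Ω₁)=-0.066225-0.000000i, Y(Ω₂)=-0.310689+0.000000i
  term(m=+1) = -0.011210+0.032066i   from Y*(Ω₁)=-0.239453+0.446142i, Y(Ω₂)=+0.066270-0.010442i
  term(m=+2) = -0.114374-0.091099i   from Y*(Ω₁)=-0.253303-0.381924i, Y(Ω₂)=+0.303598-0.098112i
  term(m=+3) = -0.011394+0.007174i   from Y*(Ω₁)=+0.210339-0.019624i, Y(Ω₂)=-0.056859+0.028800i
  term(m=+4) = -0.004898-0.021343i   from Y*(Ω₁)=-0.024214+0.057342i, Y(Ω₂)=-0.285269+0.205878i
  term(m=+5) = -0.000663-0.000074i   from Y*(Ω₁)=-0.007645-0.009480i, Y(Ω₂)=+0.038859-0.038552i
  term(m=+6) = +0.000300-0.000626i   from Y*(Ω₁)=+0.001417-0.000267i, Y(Ω₂)=+0.284888-0.388210i
Accumulated sum -0.263901-0.000000i; after 4π/(2l+1) scaling, -0.255098-0.000000i ⇒ P_6 = -0.255098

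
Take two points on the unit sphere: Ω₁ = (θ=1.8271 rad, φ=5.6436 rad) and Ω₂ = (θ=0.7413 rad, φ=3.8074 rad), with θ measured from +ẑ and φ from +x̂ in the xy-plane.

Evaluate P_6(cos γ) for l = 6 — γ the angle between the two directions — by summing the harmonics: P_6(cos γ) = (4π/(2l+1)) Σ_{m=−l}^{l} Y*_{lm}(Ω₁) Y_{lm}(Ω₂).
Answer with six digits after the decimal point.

0.236086

Summing Y*_{l m}(θ₁,φ₁)·Y_{l m}(θ₂,φ₂) over m ∈ [−6, 6]; prefactor 4π/(2·6+1) = 0.966644:
  term(m=-6) = (0.000392, -0.018121)   from Y*(Ω₁)=(-0.303766, 0.253747), Y(Ω₂)=(-0.030111, 0.034502)
  term(m=-5) = (0.060422, -0.015028)   from Y*(Ω₁)=(0.358752, -0.020231), Y(Ω₂)=(0.170243, -0.032290)
  term(m=-4) = (-0.016501, -0.029556)   from Y*(Ω₁)=(0.076420, 0.050424), Y(Ω₂)=(-0.328217, -0.170191)
  term(m=-3) = (0.108148, -0.105834)   from Y*(Ω₁)=(-0.116871, -0.322210), Y(Ω₂)=(0.182685, 0.401908)
  term(m=-2) = (0.000779, 0.000458)   from Y*(Ω₁)=(-0.001795, 0.005981), Y(Ω₂)=(0.034289, -0.140615)
  term(m=-1) = (-0.027107, 0.099724)   from Y*(Ω₁)=(-0.260061, 0.193459), Y(Ω₂)=(0.250737, -0.196942)
  term(m=+0) = (-0.008036, 0.000000)   from Y*(Ω₁)=(0.032308, -0.000000), Y(Ω₂)=(-0.248726, 0.000000)
  term(m=+1) = (-0.027107, -0.099724)   from Y*(Ω₁)=(0.260061, 0.193459), Y(Ω₂)=(-0.250737, -0.196942)
  term(m=+2) = (0.000779, -0.000458)   from Y*(Ω₁)=(-0.001795, -0.005981), Y(Ω₂)=(0.034289, 0.140615)
  term(m=+3) = (0.108148, 0.105834)   from Y*(Ω₁)=(0.116871, -0.322210), Y(Ω₂)=(-0.182685, 0.401908)
  term(m=+4) = (-0.016501, 0.029556)   from Y*(Ω₁)=(0.076420, -0.050424), Y(Ω₂)=(-0.328217, 0.170191)
  term(m=+5) = (0.060422, 0.015028)   from Y*(Ω₁)=(-0.358752, -0.020231), Y(Ω₂)=(-0.170243, -0.032290)
  term(m=+6) = (0.000392, 0.018121)   from Y*(Ω₁)=(-0.303766, -0.253747), Y(Ω₂)=(-0.030111, -0.034502)
Total Σ_m = (0.244232, 0.000000). Multiply by 0.966644: (0.236086, 0.000000). P_6(cos γ) = 0.236086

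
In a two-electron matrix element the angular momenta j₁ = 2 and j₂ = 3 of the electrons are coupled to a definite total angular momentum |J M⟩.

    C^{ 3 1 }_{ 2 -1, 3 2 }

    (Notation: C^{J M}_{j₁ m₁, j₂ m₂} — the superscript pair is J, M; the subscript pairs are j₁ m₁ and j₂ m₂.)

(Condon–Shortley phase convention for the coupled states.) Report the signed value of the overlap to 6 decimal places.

+√(1/4) ≈ +0.500000

√[7·2!2!4!/9! · 1!3!5!1!4!2!] = √(64)
  +(−1)^1/∏(1,1,2,4,0,0)! = -1/48  (running -1/48)
  +(−1)^2/∏(2,0,1,3,1,1)! = 1/12  (running 1/16)
⟨..|..⟩ = √(64)·(1/16) = +0.500000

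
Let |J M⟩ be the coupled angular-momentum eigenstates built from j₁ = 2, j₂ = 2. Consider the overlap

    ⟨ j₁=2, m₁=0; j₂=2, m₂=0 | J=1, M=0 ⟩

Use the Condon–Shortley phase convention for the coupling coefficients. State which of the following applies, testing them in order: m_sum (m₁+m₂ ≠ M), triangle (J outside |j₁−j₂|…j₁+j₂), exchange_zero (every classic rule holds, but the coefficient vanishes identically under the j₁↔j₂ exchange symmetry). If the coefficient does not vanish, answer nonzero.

exchange_zero

m-sum: m₁+m₂ = 0+0 = 0, M = 0  ✓
triangle: |j₁−j₂| = 0 ≤ J = 1 ≤ j₁+j₂ = 4  ✓
exchange: j₁=j₂ and m₁=m₂, and (−1)^(j₁+j₂−J) = (−1)^3 = −1 forces ⟨j₁m₁;j₂m₂|JM⟩ = −⟨j₂m₂;j₁m₁|JM⟩ = −⟨j₁m₁;j₂m₂|JM⟩ ⇒ the coefficient vanishes identically
Racah sum check: Σ_k collapses to 0 ⇒ CG = 0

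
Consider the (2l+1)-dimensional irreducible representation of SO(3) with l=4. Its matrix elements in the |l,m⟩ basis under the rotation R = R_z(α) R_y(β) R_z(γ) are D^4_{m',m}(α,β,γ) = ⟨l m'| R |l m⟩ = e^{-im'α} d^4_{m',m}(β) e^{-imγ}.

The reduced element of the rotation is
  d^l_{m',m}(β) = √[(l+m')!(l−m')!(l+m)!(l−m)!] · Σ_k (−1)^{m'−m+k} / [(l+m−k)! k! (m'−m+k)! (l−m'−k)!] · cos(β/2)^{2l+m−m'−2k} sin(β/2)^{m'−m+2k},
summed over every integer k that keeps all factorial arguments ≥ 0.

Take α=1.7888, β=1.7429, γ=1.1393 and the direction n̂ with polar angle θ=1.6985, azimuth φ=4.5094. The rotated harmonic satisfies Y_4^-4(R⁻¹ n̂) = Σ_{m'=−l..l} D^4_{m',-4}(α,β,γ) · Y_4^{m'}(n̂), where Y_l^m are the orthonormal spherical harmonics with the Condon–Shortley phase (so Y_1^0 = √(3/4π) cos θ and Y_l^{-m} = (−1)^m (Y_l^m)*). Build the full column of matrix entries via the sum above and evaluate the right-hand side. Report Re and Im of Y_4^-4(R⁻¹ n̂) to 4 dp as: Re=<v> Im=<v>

Need the full column D^4_{m',-4} for m'=−4..4 at α=1.7888, β=1.7429, γ=1.1393.
cos(β/2)=0.643718, sin(β/2)=0.765263
d^4_{-4,-4}: single k=0 term ⇒ +0.029482;  D = +0.019370-0.022227i
d^4_{-3,-4}: single k=0 term ⇒ -0.099134;  D = +0.087054+0.047425i
d^4_{-2,-4}: single k=0 term ⇒ +0.220482;  D = -0.061105+0.211845i
d^4_{-1,-4}: single k=0 term ⇒ -0.370684;  D = -0.369952-0.023269i
d^4_{0,-4}: single k=0 term ⇒ +0.492690;  D = -0.076154-0.486769i
d^4_{1,-4}: single k=0 term ⇒ -0.523883;  D = +0.487823-0.191003i
d^4_{2,-4}: single k=0 term ⇒ +0.440387;  D = +0.245452+0.365642i
d^4_{3,-4}: single k=0 term ⇒ -0.279844;  D = -0.193114+0.202533i
d^4_{4,-4}: single k=0 term ⇒ +0.117621;  D = -0.100667-0.060835i
Y_4^{m'}(θ=1.6985,φ=4.5094) and Σ D·Y over m':
  (+0.0194-0.0222i)·(+0.2947+0.3108i)  (+0.0871+0.0474i)·(-0.0890+0.1276i)  (-0.0611+0.2118i)·(+0.2680+0.1152i)  (-0.3700-0.0233i)·(-0.0348+0.1690i)  (-0.0762-0.4868i)·(+0.2669+0.0000i)  (+0.4878-0.1910i)·(+0.0348+0.1690i)  (+0.2455+0.3656i)·(+0.2680-0.1152i)  (-0.1931+0.2025i)·(+0.0890+0.1276i)  (-0.1007-0.0608i)·(+0.2947-0.3108i)
Y_4^-4(R⁻¹ n̂) = +0.020060+0.016740i

Re=0.0201 Im=0.0167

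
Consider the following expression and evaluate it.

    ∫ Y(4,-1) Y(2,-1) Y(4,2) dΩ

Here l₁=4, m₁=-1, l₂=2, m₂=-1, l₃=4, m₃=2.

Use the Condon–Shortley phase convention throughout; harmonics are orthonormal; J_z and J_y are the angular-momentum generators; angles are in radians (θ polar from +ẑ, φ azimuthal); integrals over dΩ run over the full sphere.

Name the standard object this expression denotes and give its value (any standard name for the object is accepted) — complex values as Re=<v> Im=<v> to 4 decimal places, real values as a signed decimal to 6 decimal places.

This is a Gaunt coefficient — the integral of a triple product of spherical harmonics over the sphere.
Rules hold: Σm=0, L=10 even, 2≤4≤6.
N = 9·5·9 = 405
Δ = 2!·6!·2!/11! = 1/13860
Racah Σ t=0..2: t=0:+1/192 t=1:−1/36 t=2:+1/192 = -5/288
⇒ 3j(4 2 4; 0 0 0)² = 20/693, sgn -1
Racah Σ t=0..1: t=0:+1/240 t=1:−1/96 = -1/160
⇒ 3j(4 2 4; -1 -1 2)² = 27/1540, sgn -1
4πI² = N·(3j₀)²·(3jₘ)² = 1215/5929
I = +1·√(0.204925/4π) = 0.12770047

Gaunt coefficient, +0.127700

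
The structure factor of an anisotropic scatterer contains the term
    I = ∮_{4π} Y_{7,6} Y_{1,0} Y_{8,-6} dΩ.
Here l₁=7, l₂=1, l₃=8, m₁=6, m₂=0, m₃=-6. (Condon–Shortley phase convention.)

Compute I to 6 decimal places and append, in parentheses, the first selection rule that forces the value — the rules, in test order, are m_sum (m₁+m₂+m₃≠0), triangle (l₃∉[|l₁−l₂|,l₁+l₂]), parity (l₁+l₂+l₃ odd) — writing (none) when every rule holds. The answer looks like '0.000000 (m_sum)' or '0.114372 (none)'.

m-sum 0 ✓  L=16 even ✓  6≤8≤8 ✓
Π(2lᵢ+1) = 15×3×17 = 765
triangle coeff Δ(7,1,8) = 1/2040
Σ_t [0,0]: t=0:+1/25401600 = 1/25401600
(3j)²=8/255 [(7 1 8; 0 0 0)], sign=+1
Σ_t [0,0]: t=0:+1/6227020800 = 1/6227020800
(3j)²=7/510 [(7 1 8; 6 0 -6)], sign=+1
⇒ 4πI² = 28/85
I = (+1)√(28/85/(4π)) = 0.16190663
No selection rule forces the value: the integral is nonzero (none).

0.161907 (none)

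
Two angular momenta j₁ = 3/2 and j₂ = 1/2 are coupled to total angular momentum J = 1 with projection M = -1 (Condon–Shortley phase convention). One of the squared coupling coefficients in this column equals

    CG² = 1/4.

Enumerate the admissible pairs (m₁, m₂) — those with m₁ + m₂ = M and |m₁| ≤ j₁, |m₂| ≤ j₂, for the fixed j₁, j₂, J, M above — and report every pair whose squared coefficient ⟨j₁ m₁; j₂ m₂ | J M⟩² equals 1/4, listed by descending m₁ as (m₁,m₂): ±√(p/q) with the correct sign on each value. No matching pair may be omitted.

Admissible pairs with m₁+m₂ = M = -1: (-3/2,1/2), (-1/2,-1/2)
  (m₁,m₂)=(-1/2,-1/2): CG² = 1/4, CG = +√(1/4)   ← matches the target
  (m₁,m₂)=(-3/2,1/2): CG² = 3/4, CG = −√(3/4)
Pairs with CG² = 1/4: (-1/2,-1/2): +√(1/4)

(-1/2,-1/2): +√(1/4)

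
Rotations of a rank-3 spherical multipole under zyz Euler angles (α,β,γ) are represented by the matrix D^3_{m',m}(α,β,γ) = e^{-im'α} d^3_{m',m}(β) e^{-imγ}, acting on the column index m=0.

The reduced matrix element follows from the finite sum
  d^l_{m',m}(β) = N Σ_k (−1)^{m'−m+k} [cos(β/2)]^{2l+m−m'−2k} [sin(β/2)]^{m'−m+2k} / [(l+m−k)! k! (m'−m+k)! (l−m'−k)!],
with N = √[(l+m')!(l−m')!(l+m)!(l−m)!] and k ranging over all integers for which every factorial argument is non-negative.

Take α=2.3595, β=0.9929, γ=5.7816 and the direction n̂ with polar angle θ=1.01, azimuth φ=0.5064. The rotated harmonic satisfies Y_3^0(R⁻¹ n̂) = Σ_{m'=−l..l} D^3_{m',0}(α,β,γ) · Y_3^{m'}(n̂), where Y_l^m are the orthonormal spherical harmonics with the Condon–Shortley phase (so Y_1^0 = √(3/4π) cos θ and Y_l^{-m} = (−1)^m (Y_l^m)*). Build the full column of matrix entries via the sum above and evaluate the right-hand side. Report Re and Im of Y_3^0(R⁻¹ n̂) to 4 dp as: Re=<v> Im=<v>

Re=-0.1026 Im=0.0000

Need the full column D^3_{m',0} for m'=−3..3 at α=2.3595, β=0.9929, γ=5.7816.
cos(β/2)=0.879279, sin(β/2)=0.476307
d^3_{-3,0}: single k=3 term ⇒ +0.328516;  D = +0.229981+0.234588i
d^3_{-2,0}: k∈[2..3] ⇒ +0.742748 -0.217953 = +0.524795;  D = +0.003469-0.524784i
d^3_{-1,0}: k∈[1..3] ⇒ +0.867184 -0.763402 +0.074671 = +0.178453;  D = -0.126602+0.125768i
d^3_{0,0}: k∈[0..3] ⇒ +0.462126 -1.220460 +0.358133 -0.011677 = -0.411878;  D = -0.411878+0.000000i
d^3_{1,0}: k∈[0..2] ⇒ -0.867184 +0.763402 -0.074671 = -0.178453;  D = +0.126602+0.125768i
d^3_{2,0}: k∈[0..1] ⇒ +0.742748 -0.217953 = +0.524795;  D = +0.003469+0.524784i
d^3_{3,0}: single k=0 term ⇒ -0.328516;  D = -0.229981+0.234588i
Y_3^{m'}(θ=1.01,φ=0.5064) and Σ D·Y over m':
  (+0.2300+0.2346i)·(+0.0131-0.2530i)  (+0.0035-0.5248i)·(+0.2064-0.3307i)  (-0.1266+0.1258i)·(+0.0992-0.0550i)  (-0.4119+0.0000i)·(-0.3147+0.0000i)  (+0.1266+0.1258i)·(-0.0992-0.0550i)  (+0.0035+0.5248i)·(+0.2064+0.3307i)  (-0.2300+0.2346i)·(-0.0131-0.2530i)
Y_3^0(R⁻¹ n̂) = -0.102553+0.000000i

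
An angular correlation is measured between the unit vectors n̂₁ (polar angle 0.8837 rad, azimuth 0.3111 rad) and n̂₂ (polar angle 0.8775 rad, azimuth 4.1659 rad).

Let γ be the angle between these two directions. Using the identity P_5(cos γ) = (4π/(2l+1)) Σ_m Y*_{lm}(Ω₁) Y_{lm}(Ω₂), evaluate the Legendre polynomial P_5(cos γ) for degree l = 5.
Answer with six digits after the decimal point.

Expand P_5 via completeness: Σ_{m} conj(Y_{5,m}) at Ω₁ times Y_{5,m} at Ω₂ —
  m=-5: Y*=+0.001960+0.128158i  Y=-0.049702-0.114621i  product +0.014592-0.006594i
  m=-4: Y*=+0.106626+0.314992i  Y=-0.189438+0.268087i  product -0.104644-0.031086i
  m=-3: Y*=+0.249352+0.336661i  Y=+0.420195+0.028900i  product +0.095047+0.148670i
  m=-2: Y*=+0.108066+0.077509i  Y=-0.066368-0.128164i  product +0.002762-0.018994i
  m=-1: Y*=-0.290729-0.093481i  Y=+0.155539-0.255701i  product -0.069123+0.059800i
  m=+0: Y*=-0.219971-0.000000i  Y=-0.230239+0.000000i  product +0.050646+0.000000i
  m=+1: Y*=+0.290729-0.093481i  Y=-0.155539-0.255701i  product -0.069123-0.059800i
  m=+2: Y*=+0.108066-0.077509i  Y=-0.066368+0.128164i  product +0.002762+0.018994i
  m=+3: Y*=-0.249352+0.336661i  Y=-0.420195+0.028900i  product +0.095047-0.148670i
  m=+4: Y*=+0.106626-0.314992i  Y=-0.189438-0.268087i  product -0.104644+0.031086i
  m=+5: Y*=-0.001960+0.128158i  Y=+0.049702-0.114621i  product +0.014592+0.006594i
Total Σ_m = -0.072088+0.000000i. Multiply by 1.142397: -0.082353+0.000000i. P_5(cos γ) = -0.082353

-0.082353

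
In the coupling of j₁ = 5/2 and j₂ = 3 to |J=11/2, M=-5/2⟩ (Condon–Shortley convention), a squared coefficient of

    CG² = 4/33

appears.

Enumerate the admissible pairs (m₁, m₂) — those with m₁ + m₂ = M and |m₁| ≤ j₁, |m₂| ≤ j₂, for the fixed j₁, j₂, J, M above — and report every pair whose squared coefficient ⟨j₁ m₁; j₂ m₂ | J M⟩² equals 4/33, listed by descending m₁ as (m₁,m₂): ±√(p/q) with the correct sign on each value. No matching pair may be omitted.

(-5/2,0): +√(4/33)

Admissible pairs with m₁+m₂ = M = -5/2: (-5/2,0), (-3/2,-1), (-1/2,-2), (1/2,-3)
  (m₁,m₂)=(1/2,-3): CG² = 2/33, CG = +√(2/33)
  (m₁,m₂)=(-1/2,-2): CG² = 4/11, CG = +√(4/11)
  (m₁,m₂)=(-3/2,-1): CG² = 5/11, CG = +√(5/11)
  (m₁,m₂)=(-5/2,0): CG² = 4/33, CG = +√(4/33)   ← matches the target
Pairs with CG² = 4/33: (-5/2,0): +√(4/33)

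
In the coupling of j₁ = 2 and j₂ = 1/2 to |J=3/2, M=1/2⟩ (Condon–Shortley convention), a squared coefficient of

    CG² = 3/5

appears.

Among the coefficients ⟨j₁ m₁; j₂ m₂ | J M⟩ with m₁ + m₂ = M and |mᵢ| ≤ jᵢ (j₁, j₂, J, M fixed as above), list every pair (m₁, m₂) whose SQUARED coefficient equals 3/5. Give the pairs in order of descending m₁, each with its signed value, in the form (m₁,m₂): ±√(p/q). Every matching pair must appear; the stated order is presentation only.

(1,-1/2): +√(3/5)

Admissible pairs with m₁+m₂ = M = 1/2: (0,1/2), (1,-1/2)
  (m₁,m₂)=(1,-1/2): CG² = 3/5, CG = +√(3/5)   ← matches the target
  (m₁,m₂)=(0,1/2): CG² = 2/5, CG = −√(2/5)
Pairs with CG² = 3/5: (1,-1/2): +√(3/5)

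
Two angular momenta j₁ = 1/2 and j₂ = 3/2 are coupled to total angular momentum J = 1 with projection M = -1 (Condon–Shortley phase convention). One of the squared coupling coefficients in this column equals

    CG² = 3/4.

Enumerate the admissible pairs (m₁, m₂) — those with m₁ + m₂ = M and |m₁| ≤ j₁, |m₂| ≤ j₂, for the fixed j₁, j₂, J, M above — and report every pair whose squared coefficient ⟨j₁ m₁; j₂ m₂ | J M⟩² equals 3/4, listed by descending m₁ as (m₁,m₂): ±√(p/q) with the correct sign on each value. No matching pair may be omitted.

(1/2,-3/2): +√(3/4)

Admissible pairs with m₁+m₂ = M = -1: (-1/2,-1/2), (1/2,-3/2)
  (m₁,m₂)=(1/2,-3/2): CG² = 3/4, CG = +√(3/4)   ← matches the target
  (m₁,m₂)=(-1/2,-1/2): CG² = 1/4, CG = −√(1/4)
Pairs with CG² = 3/4: (1/2,-3/2): +√(3/4)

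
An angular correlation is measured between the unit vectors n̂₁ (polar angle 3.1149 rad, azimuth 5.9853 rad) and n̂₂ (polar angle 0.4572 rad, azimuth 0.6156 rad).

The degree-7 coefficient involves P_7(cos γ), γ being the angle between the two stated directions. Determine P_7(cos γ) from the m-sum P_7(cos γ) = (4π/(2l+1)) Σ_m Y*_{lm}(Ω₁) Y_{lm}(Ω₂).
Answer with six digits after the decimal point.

Addition theorem: P_7(cos γ) = (4π/15) Σ_m Y*_{lm}(Ω₁) Y_{lm}(Ω₂), m = −7…7:
  m=-7: Y*=-0.00000 - 0.00000j  Y=-0.00064 + 0.00150j  product 0.00000 - 0.00000j
  m=-6: Y*=0.00000 + 0.00000j  Y=-0.01058 + 0.00651j  product -0.00000 - 0.00000j
  m=-5: Y*=0.00000 - 0.00000j  Y=-0.05811 - 0.00370j  product -0.00000 + 0.00000j
  m=-4: Y*=-0.00000 + 0.00000j  Y=-0.14527 - 0.11728j  product 0.00000 - 0.00000j
  m=-3: Y*=0.00011 - 0.00013j  Y=-0.11038 - 0.38970j  product -0.00006 - 0.00003j
  m=-2: Y*=-0.00441 + 0.00299j  Y=0.17436 - 0.49355j  product 0.00071 + 0.00270j
  m=-1: Y*=0.10380 - 0.03187j  Y=0.15464 - 0.10938j  product 0.01257 - 0.01628j
  m=+0: Y*=-1.08168 + 0.00000j  Y=-0.41111 + 0.00000j  product 0.44469 + 0.00000j
  m=+1: Y*=-0.10380 - 0.03187j  Y=-0.15464 - 0.10938j  product 0.01257 + 0.01628j
  m=+2: Y*=-0.00441 - 0.00299j  Y=0.17436 + 0.49355j  product 0.00071 - 0.00270j
  m=+3: Y*=-0.00011 - 0.00013j  Y=0.11038 - 0.38970j  product -0.00006 + 0.00003j
  m=+4: Y*=-0.00000 - 0.00000j  Y=-0.14527 + 0.11728j  product 0.00000 + 0.00000j
  m=+5: Y*=-0.00000 - 0.00000j  Y=0.05811 - 0.00370j  product -0.00000 - 0.00000j
  m=+6: Y*=0.00000 - 0.00000j  Y=-0.01058 - 0.00651j  product -0.00000 + 0.00000j
  m=+7: Y*=0.00000 - 0.00000j  Y=0.00064 + 0.00150j  product 0.00000 + 0.00000j
Σ over m = 0.47111 + 0.00000j; ×(4π/15) → 0.39468 + 0.00000j. Real part: 0.394677

0.394677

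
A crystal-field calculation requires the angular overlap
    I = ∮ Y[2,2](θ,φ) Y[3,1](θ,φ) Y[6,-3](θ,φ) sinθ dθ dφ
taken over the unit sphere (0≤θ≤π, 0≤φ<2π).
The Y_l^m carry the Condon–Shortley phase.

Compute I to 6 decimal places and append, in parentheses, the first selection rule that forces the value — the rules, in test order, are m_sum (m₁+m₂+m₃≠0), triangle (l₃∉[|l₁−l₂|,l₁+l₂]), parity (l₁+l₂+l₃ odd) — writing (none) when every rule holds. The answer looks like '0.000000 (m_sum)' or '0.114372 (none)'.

0.000000 (triangle)

|2−3|≤6≤2+3 violated ⇒ I = 0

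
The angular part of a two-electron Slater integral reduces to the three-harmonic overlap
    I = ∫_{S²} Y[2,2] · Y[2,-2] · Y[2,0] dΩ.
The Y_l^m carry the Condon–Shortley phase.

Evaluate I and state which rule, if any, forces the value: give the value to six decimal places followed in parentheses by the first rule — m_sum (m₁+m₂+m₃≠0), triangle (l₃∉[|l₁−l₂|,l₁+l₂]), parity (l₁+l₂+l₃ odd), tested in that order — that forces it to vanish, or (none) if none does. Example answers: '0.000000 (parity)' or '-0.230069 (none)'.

-0.180224 (none)

m-sum 0 ✓  L=6 even ✓  0≤2≤4 ✓
Π(2lᵢ+1) = 5×5×5 = 125
triangle coeff Δ(2,2,2) = 1/630
Σ_t [0,2]: t=0:+1/8 t=1:−1/1 t=2:+1/8 = -3/4
(3j)²=2/35 [(2 2 2; 0 0 0)], sign=-1
Σ_t [0,0]: t=0:+1/8 = 1/8
(3j)²=2/35 [(2 2 2; 2 -2 0)], sign=+1
⇒ 4πI² = 20/49
I = (-1)√(20/49/(4π)) = -0.18022375
No selection rule forces the value: the integral is nonzero (none).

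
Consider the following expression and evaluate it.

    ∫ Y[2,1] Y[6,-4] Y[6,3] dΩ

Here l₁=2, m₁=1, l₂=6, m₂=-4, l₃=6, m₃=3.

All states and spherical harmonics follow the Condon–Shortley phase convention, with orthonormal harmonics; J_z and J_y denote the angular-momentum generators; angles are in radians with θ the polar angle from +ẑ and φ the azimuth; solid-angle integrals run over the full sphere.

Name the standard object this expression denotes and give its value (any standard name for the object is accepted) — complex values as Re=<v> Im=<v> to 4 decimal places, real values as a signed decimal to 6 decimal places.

This is a Gaunt coefficient — the integral of a triple product of spherical harmonics over the sphere.
m-sum 0 ✓  L=14 even ✓  4≤6≤8 ✓
Π(2lᵢ+1) = 5×13×13 = 845
triangle coeff Δ(2,6,6) = 1/90090
Σ_t [0,2]: t=0:+1/69120 t=1:−1/14400 t=2:+1/69120 = -7/172800
(3j)²=14/715 [(2 6 6; 0 0 0)], sign=-1
Σ_t [0,1]: t=0:+1/161280 t=1:−1/725760 = 1/207360
(3j)²=7/286 [(2 6 6; 1 -4 3)], sign=-1
⇒ 4πI² = 49/121
I = (+1)√(49/121/(4π)) = 0.17951487

Gaunt coefficient, +0.179515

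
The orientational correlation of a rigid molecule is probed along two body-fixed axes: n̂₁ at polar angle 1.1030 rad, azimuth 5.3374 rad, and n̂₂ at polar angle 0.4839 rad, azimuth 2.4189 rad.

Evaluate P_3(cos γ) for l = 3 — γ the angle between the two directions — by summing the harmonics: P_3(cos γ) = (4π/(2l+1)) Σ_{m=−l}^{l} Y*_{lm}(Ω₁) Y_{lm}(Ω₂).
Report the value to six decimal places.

0.008718

Expand P_3 via completeness: Σ_{m} conj(Y_{3,m}) at Ω₁ times Y_{3,m} at Ω₂ —
  m=-3: (-0.28305 - 0.08887j) × (0.02363 - 0.03474j) = -0.00978 + 0.00773j  (running Σ = -0.00978 + 0.00773j)
  m=-2: (-0.11576 - 0.34841j) × (0.02449 + 0.19427j) = 0.06485 - 0.03102j  (running Σ = 0.05507 - 0.02329j)
  m=-1: (0.00281 - 0.00389j) × (-0.32904 - 0.29016j) = -0.00205 + 0.00047j  (running Σ = 0.05302 - 0.02282j)
  m=0: (-0.33374 + 0.00000j) × (0.30317 + 0.00000j) = -0.10118 + 0.00000j  (running Σ = -0.04816 - 0.02282j)
  m=1: (-0.00281 - 0.00389j) × (0.32904 - 0.29016j) = -0.00205 - 0.00047j  (running Σ = -0.05022 - 0.02329j)
  m=2: (-0.11576 + 0.34841j) × (0.02449 - 0.19427j) = 0.06485 + 0.03102j  (running Σ = 0.01463 + 0.00773j)
  m=3: (0.28305 - 0.08887j) × (-0.02363 - 0.03474j) = -0.00978 - 0.00773j  (running Σ = 0.00486 + 0.00000j)
Σ over m = 0.00486 + 0.00000j; ×(4π/7) → 0.00872 + 0.00000j. Real part: 0.008718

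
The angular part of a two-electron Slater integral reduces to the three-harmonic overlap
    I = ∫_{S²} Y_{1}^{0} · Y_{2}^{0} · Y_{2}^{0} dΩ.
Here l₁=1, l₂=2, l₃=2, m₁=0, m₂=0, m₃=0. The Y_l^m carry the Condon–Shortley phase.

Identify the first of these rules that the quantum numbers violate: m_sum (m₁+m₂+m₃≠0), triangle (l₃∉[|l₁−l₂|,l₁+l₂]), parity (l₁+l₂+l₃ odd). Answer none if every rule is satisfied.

parity

m₁+m₂+m₃ = 0 + 0 + 0 = 0  ✓
triangle: |1−2|=1 ≤ l₃=2 ≤ 1+2=3  ✓
parity: l₁+l₂+l₃ = 5 is odd  ✗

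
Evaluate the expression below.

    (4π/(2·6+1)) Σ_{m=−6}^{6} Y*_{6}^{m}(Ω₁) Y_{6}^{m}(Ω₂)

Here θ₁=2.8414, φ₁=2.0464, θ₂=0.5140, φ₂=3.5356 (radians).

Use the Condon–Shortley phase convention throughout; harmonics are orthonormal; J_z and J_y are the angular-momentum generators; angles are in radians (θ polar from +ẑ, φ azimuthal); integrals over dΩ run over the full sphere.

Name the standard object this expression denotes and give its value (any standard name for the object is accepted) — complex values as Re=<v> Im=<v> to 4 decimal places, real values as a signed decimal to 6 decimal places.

This sum is the spherical-harmonic addition theorem: it equals the Legendre polynomial P_l(cos γ) of the angle γ between the two directions.
Addition theorem: P_6(cos γ) = (4π/13) Σ_m Y*_{lm}(Ω₁) Y_{lm}(Ω₂), m = −6…6:
  [-6]  conj(Y_{6,-6})(Ω₁) = 0.00031 - 0.00009j ; Y_{6,-6}(Ω₂) = -0.00486 - 0.00479j ; Δ = -0.00000 - 0.00000j
  [-5]  conj(Y_{6,-5})(Ω₁) = 0.00250 + 0.00261j ; Y_{6,-5}(Ω₂) = 0.01627 + 0.03857j ; Δ = -0.00006 + 0.00014j
  [-4]  conj(Y_{6,-4})(Ω₁) = -0.00803 + 0.02331j ; Y_{6,-4}(Ω₂) = -0.00080 - 0.15305j ; Δ = 0.00357 + 0.00121j
  [-3]  conj(Y_{6,-3})(Ω₁) = -0.11207 + 0.01625j ; Y_{6,-3}(Ω₂) = -0.13648 + 0.33319j ; Δ = 0.00988 - 0.03956j
  [-2]  conj(Y_{6,-2})(Ω₁) = -0.19937 - 0.27950j ; Y_{6,-2}(Ω₂) = 0.35121 - 0.35305j ; Δ = -0.16870 - 0.02778j
  [-1]  conj(Y_{6,-1})(Ω₁) = 0.27199 - 0.52810j ; Y_{6,-1}(Ω₂) = -0.19966 + 0.08301j ; Δ = -0.01047 + 0.12802j
  [+0]  conj(Y_{6,0})(Ω₁) = 0.25718 + 0.00000j ; Y_{6,0}(Ω₂) = -0.36780 + 0.00000j ; Δ = -0.09459 + 0.00000j
  [+1]  conj(Y_{6,1})(Ω₁) = -0.27199 - 0.52810j ; Y_{6,1}(Ω₂) = 0.19966 + 0.08301j ; Δ = -0.01047 - 0.12802j
  [+2]  conj(Y_{6,2})(Ω₁) = -0.19937 + 0.27950j ; Y_{6,2}(Ω₂) = 0.35121 + 0.35305j ; Δ = -0.16870 + 0.02778j
  [+3]  conj(Y_{6,3})(Ω₁) = 0.11207 + 0.01625j ; Y_{6,3}(Ω₂) = 0.13648 + 0.33319j ; Δ = 0.00988 + 0.03956j
  [+4]  conj(Y_{6,4})(Ω₁) = -0.00803 - 0.02331j ; Y_{6,4}(Ω₂) = -0.00080 + 0.15305j ; Δ = 0.00357 - 0.00121j
  [+5]  conj(Y_{6,5})(Ω₁) = -0.00250 + 0.00261j ; Y_{6,5}(Ω₂) = -0.01627 + 0.03857j ; Δ = -0.00006 - 0.00014j
  [+6]  conj(Y_{6,6})(Ω₁) = 0.00031 + 0.00009j ; Y_{6,6}(Ω₂) = -0.00486 + 0.00479j ; Δ = -0.00000 + 0.00000j
Accumulated sum -0.42614 - 0.00000j; after 4π/(2l+1) scaling, -0.41192 - 0.00000j ⇒ P_6 = -0.411922

Legendre polynomial (addition theorem), -0.411922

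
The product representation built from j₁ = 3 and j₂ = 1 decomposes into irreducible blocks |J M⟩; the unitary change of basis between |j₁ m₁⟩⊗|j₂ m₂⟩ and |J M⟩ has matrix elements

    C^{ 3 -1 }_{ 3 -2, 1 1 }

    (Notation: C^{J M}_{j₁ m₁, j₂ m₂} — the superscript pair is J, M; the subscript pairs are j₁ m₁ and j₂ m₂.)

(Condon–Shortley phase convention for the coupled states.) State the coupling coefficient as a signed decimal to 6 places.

-0.645497  (= −√(5/12))

j₁+j₂−J=1  J+j₁−j₂=5  J−j₁+j₂=1  j₁+j₂+J+1=8
(j₁±m₁, j₂±m₂, J±M) = (1,5,2,0,2,4)
P² = 240
sum k=1..1:
  [1] −1/24 = -1/24
S = -1/24
C² = P²·S² = 5/12 ; C = -0.645497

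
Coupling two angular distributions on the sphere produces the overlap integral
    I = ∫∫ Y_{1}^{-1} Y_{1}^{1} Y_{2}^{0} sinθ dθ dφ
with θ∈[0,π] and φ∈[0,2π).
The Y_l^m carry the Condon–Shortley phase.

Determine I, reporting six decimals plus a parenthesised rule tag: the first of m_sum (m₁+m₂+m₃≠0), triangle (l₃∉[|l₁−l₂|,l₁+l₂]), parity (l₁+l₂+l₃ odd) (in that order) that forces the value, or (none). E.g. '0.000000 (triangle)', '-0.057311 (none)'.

Checks pass: Σm=0; 4 even; l₃=2∈[0,2].
(2·1+1)(2·1+1)(2·2+1) = 45
Δ: 0! 2! 2! / 5! → 1/30
sum: t=0:+1/1 = 1/1
3j²(1 1 2; 0 0 0) = Δ·Π!·Σ² = 2/15  (sign +1)
sum: t=0:+1/4 = 1/4
3j²(1 1 2; -1 1 0) = Δ·Π!·Σ² = 1/30  (sign +1)
combine: 4πI² = 45·2/15·1/30 = 1/5
take √, sign +1: I = 0.12615663
No selection rule forces the value: the integral is nonzero (none).

0.126157 (none)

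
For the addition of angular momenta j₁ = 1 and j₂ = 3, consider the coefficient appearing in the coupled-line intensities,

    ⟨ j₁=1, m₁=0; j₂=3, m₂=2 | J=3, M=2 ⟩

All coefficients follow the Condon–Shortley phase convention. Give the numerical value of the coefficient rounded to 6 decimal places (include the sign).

−√(1/3) = -0.577350

√[7·1!1!5!/8! · 1!1!5!1!5!1!] = √(300)
  +(−1)^0/∏(0,1,1,5,0,0)! = 1/120  (running 1/120)
  +(−1)^1/∏(1,0,0,4,1,1)! = -1/24  (running -1/30)
⟨..|..⟩ = √(300)·(-1/30) = -0.577350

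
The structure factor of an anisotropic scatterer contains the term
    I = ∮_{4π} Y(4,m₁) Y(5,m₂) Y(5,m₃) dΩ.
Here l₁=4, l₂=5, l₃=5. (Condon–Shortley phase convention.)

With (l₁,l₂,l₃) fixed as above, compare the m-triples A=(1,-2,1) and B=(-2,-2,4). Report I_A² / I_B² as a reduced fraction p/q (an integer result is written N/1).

7/6

Same 4,5,5: normalisation and zero-m 3j drop out of the ratio.
A: Δ: 4! 4! 6! / 15! → 1/3153150; sum: t=0:+1/5184 t=1:−1/1152 t=2:+1/2880 t=3:−1/103680 = -7/20736; 3j²(4 5 5; 1 -2 1) = Δ·Π!·Σ² = 35/2574  (sign -1)
B: Δ: 4! 4! 6! / 15! → 1/3153150; sum: t=2:+1/11520 t=3:−1/25920 = 1/20736; 3j²(4 5 5; -2 -2 4) = Δ·Π!·Σ² = 5/429  (sign -1)
I_A²/I_B² = (35/2574)/(5/429) = 7/6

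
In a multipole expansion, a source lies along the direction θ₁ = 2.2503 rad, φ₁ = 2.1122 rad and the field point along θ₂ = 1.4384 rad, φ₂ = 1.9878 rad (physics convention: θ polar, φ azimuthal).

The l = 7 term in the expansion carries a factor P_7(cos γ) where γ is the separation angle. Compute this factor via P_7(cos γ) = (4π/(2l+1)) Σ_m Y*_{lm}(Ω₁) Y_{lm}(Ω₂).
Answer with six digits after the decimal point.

0.202390

Summing Y*_{l m}(θ₁,φ₁)·Y_{l m}(θ₂,φ₂) over m ∈ [−7, 7]; prefactor 4π/(2·7+1) = 0.837758:
  [-7]  conj(Y_{7,-7})(Ω₁) = -0.052034+0.068699i ; Y_{7,-7}(Ω₂) = +0.103789-0.458601i ; Δ = +0.026105+0.030993i
  [-6]  conj(Y_{7,-6})(Ω₁) = -0.259011-0.027776i ; Y_{7,-6}(Ω₂) = +0.187990+0.139841i ; Δ = -0.044807-0.041442i
  [-5]  conj(Y_{7,-5})(Ω₁) = -0.181885-0.391851i ; Y_{7,-5}(Ω₂) = +0.236475-0.133588i ; Δ = -0.095358-0.068365i
  [-4]  conj(Y_{7,-4})(Ω₁) = +0.201883-0.298398i ; Y_{7,-4}(Ω₂) = +0.025179+0.258175i ; Δ = +0.082122+0.044608i
  [-3]  conj(Y_{7,-3})(Ω₁) = -0.039694-0.002122i ; Y_{7,-3}(Ω₂) = +0.193665+0.064132i ; Δ = -0.007551-0.002957i
  [-2]  conj(Y_{7,-2})(Ω₁) = -0.171232-0.322588i ; Y_{7,-2}(Ω₂) = -0.178992+0.197298i ; Δ = +0.094295+0.023957i
  [-1]  conj(Y_{7,-1})(Ω₁) = +0.063050-0.104850i ; Y_{7,-1}(Ω₂) = +0.071687+0.161828i ; Δ = +0.021488+0.002687i
  [+0]  conj(Y_{7,0})(Ω₁) = -0.332220-0.000000i ; Y_{7,0}(Ω₂) = -0.267891+0.000000i ; Δ = +0.088999+0.000000i
  [+1]  conj(Y_{7,1})(Ω₁) = -0.063050-0.104850i ; Y_{7,1}(Ω₂) = -0.071687+0.161828i ; Δ = +0.021488-0.002687i
  [+2]  conj(Y_{7,2})(Ω₁) = -0.171232+0.322588i ; Y_{7,2}(Ω₂) = -0.178992-0.197298i ; Δ = +0.094295-0.023957i
  [+3]  conj(Y_{7,3})(Ω₁) = +0.039694-0.002122i ; Y_{7,3}(Ω₂) = -0.193665+0.064132i ; Δ = -0.007551+0.002957i
  [+4]  conj(Y_{7,4})(Ω₁) = +0.201883+0.298398i ; Y_{7,4}(Ω₂) = +0.025179-0.258175i ; Δ = +0.082122-0.044608i
  [+5]  conj(Y_{7,5})(Ω₁) = +0.181885-0.391851i ; Y_{7,5}(Ω₂) = -0.236475-0.133588i ; Δ = -0.095358+0.068365i
  [+6]  conj(Y_{7,6})(Ω₁) = -0.259011+0.027776i ; Y_{7,6}(Ω₂) = +0.187990-0.139841i ; Δ = -0.044807+0.041442i
  [+7]  conj(Y_{7,7})(Ω₁) = +0.052034+0.068699i ; Y_{7,7}(Ω₂) = -0.103789-0.458601i ; Δ = +0.026105-0.030993i
Σ over m = +0.241585+0.000000i; ×(4π/15) → +0.202390+0.000000i. Real part: 0.202390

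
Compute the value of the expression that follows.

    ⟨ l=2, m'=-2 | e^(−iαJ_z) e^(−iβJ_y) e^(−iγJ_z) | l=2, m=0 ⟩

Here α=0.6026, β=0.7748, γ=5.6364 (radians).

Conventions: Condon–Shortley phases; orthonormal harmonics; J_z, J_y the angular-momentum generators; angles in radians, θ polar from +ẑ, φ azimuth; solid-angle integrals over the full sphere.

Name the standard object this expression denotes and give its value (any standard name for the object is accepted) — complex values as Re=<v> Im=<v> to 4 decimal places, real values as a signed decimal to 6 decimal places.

Wigner D-matrix element, Re=0.1071 Im=0.2799

This is a Wigner D-matrix element — the rotation-matrix element ⟨l m'| R(α,β,γ) |l m⟩ in the angular-momentum basis.
First d^2_{-2,0}(β=0.7748), then the phase factors e^{-i(-2)α} and e^{-i(0)γ}:
Half-angle: c=0.925894, s=0.377782. N=√(1·24·2·2)=9.797959
Admissible k: 2..2 (factorial args all ≥0)
  k=2: (−1)^0·9.7980/(4)·0.9259^2·0.3778^2 = +0.299697
d^2_{-2,0}(0.7748) = +0.299697
D = (+0.357506+0.933911i)·(+0.299697)·(+1.000000+0.000000i) = +0.107143+0.279890i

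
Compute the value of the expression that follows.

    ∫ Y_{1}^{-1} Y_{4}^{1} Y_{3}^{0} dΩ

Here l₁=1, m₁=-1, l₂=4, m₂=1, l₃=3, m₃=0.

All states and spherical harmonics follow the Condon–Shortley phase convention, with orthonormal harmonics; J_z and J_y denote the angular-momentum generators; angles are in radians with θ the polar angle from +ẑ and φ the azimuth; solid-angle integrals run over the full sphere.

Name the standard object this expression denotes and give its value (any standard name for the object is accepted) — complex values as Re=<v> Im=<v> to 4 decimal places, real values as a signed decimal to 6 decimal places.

Gaunt coefficient, -0.194664

This is a Gaunt coefficient — the integral of a triple product of spherical harmonics over the sphere.
m-sum 0 ✓  L=8 even ✓  3≤3≤5 ✓
Π(2lᵢ+1) = 3×9×7 = 189
triangle coeff Δ(1,4,3) = 1/252
Σ_t [1,1]: t=1:−1/36 = -1/36
(3j)²=4/63 [(1 4 3; 0 0 0)], sign=+1
Σ_t [2,2]: t=2:+1/72 = 1/72
(3j)²=5/126 [(1 4 3; -1 1 0)], sign=-1
⇒ 4πI² = 10/21
I = (-1)√(10/21/(4π)) = -0.19466390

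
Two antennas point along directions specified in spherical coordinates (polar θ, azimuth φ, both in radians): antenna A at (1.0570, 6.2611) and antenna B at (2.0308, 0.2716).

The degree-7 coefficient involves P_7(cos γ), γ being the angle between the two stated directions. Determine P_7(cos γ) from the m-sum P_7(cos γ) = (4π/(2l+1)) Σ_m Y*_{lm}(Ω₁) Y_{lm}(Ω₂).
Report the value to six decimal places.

0.273440

Expand P_7 via completeness: Σ_{m} conj(Y_{7,m}) at Ω₁ times Y_{7,m} at Ω₂ —
  m=-7: (+0.187724-0.029255i) × (-0.075240-0.219373i) = -0.020542-0.038980i  (running Σ = -0.020542-0.038980i)
  m=-6: (+0.397668-0.053006i) × (+0.025267+0.429189i) = +0.032798+0.169335i  (running Σ = +0.012256+0.130355i)
  m=-5: (+0.391022-0.043356i) × (+0.069930-0.323650i) = +0.013312-0.129586i  (running Σ = +0.025568+0.000769i)
  m=-4: (+0.028990-0.002568i) × (+0.042818-0.081371i) = +0.001032-0.002469i  (running Σ = +0.026600-0.001700i)
  m=-3: (-0.335314+0.022249i) × (-0.243158+0.257895i) = +0.075797-0.091886i  (running Σ = +0.102397-0.093586i)
  m=-2: (-0.188043+0.008311i) × (+0.053724-0.032438i) = -0.009833+0.006546i  (running Σ = +0.092564-0.087040i)
  m=-1: (+0.265479-0.005864i) × (+0.312263-0.086960i) = +0.082389-0.024917i  (running Σ = +0.174953-0.111957i)
  m=0: (+0.224886-0.000000i) × (-0.104549+0.000000i) = -0.023512+0.000000i  (running Σ = +0.151442-0.111957i)
  m=1: (-0.265479-0.005864i) × (-0.312263-0.086960i) = +0.082389+0.024917i  (running Σ = +0.233831-0.087040i)
  m=2: (-0.188043-0.008311i) × (+0.053724+0.032438i) = -0.009833-0.006546i  (running Σ = +0.223998-0.093586i)
  m=3: (+0.335314+0.022249i) × (+0.243158+0.257895i) = +0.075797+0.091886i  (running Σ = +0.299795-0.001700i)
  m=4: (+0.028990+0.002568i) × (+0.042818+0.081371i) = +0.001032+0.002469i  (running Σ = +0.300827+0.000769i)
  m=5: (-0.391022-0.043356i) × (-0.069930-0.323650i) = +0.013312+0.129586i  (running Σ = +0.314140+0.130355i)
  m=6: (+0.397668+0.053006i) × (+0.025267-0.429189i) = +0.032798-0.169335i  (running Σ = +0.346937-0.038980i)
  m=7: (-0.187724-0.029255i) × (+0.075240-0.219373i) = -0.020542+0.038980i  (running Σ = +0.326395-0.000000i)
Total Σ_m = +0.326395-0.000000i. Multiply by 0.837758: +0.273440-0.000000i. P_7(cos γ) = 0.273440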